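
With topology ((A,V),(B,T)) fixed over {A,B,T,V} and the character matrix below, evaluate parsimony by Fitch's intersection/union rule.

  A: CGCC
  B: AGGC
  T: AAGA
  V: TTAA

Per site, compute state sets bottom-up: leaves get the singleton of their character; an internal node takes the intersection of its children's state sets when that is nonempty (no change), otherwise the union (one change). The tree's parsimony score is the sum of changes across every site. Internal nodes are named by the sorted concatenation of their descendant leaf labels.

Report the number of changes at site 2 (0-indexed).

AV@0: {C} ∪ {T} = {C,T} (union, +1)
BT@0: {A} ∩ {A} = {A} (intersection, +0)
ABTV@0: {C,T} ∪ {A} = {A,C,T} (union, +1)
AV@1: {G} ∪ {T} = {G,T} (union, +1)
BT@1: {G} ∪ {A} = {A,G} (union, +1)
ABTV@1: {G,T} ∩ {A,G} = {G} (intersection, +0)
AV@2: {C} ∪ {A} = {A,C} (union, +1)
BT@2: {G} ∩ {G} = {G} (intersection, +0)
ABTV@2: {A,C} ∪ {G} = {A,C,G} (union, +1)
AV@3: {C} ∪ {A} = {A,C} (union, +1)
BT@3: {C} ∪ {A} = {A,C} (union, +1)
ABTV@3: {A,C} ∩ {A,C} = {A,C} (intersection, +0)
per-site changes: [2, 2, 2, 2]; total = 8

2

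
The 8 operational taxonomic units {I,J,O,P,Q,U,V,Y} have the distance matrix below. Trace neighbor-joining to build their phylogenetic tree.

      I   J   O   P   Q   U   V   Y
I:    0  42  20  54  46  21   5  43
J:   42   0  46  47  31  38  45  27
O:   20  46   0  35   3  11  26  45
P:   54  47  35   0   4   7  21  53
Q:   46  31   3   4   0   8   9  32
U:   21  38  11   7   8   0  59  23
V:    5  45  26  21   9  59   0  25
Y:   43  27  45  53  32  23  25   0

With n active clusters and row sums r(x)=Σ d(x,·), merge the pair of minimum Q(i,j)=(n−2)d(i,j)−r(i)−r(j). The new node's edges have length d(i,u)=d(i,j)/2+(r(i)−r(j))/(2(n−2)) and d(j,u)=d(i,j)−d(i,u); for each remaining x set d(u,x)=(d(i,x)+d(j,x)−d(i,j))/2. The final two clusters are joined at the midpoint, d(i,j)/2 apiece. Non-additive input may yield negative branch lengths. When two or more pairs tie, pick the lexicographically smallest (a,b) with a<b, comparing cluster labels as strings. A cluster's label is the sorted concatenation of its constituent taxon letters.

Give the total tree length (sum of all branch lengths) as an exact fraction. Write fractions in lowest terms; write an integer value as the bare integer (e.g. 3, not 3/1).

331/4

iteration 1: select I,V (d=5, Q=-391); attach at lengths (71/12, -11/12); label the merged cluster IV
  updated: d(IV,J)=41, d(IV,O)=41/2, d(IV,P)=35, d(IV,Q)=25, d(IV,U)=75/2, d(IV,Y)=63/2
iteration 2: select J,Y (d=27, Q=-613/2); attach at lengths (307/20, 233/20); label the merged cluster JY
  updated: d(IV,JY)=91/4, d(JY,O)=32, d(JY,P)=73/2, d(JY,Q)=18, d(JY,U)=17
iteration 3: select IV,JY (d=91/4, Q=-176); attach at lengths (211/16, 153/16); label the merged cluster IJVY
  updated: d(IJVY,O)=119/8, d(IJVY,P)=195/8, d(IJVY,Q)=81/8, d(IJVY,U)=127/8
iteration 4: select P,U (d=7, Q=-365/4); attach at lengths (33/4, -5/4); label the merged cluster PU
  updated: d(IJVY,PU)=133/8, d(O,PU)=39/2, d(PU,Q)=5/2
iteration 5: select IJVY,O (d=119/8, Q=-197/4); attach at lengths (17/2, 51/8); label the merged cluster IJOVY
  updated: d(IJOVY,PU)=85/8, d(IJOVY,Q)=-7/8
iteration 6: select IJOVY,PU (d=85/8, Q=-49/4); attach at lengths (29/8, 7); label the merged cluster IJOPUVY
  updated: d(IJOPUVY,Q)=-9/2
iteration 7: select IJOPUVY,Q (d=-9/2); attach at lengths (-9/4, -9/4); label the merged cluster IJOPQUVY
final tree: (((((I:71/12,V:-11/12):211/16,(J:307/20,Y:233/20):153/16):17/2,O:51/8):29/8,(P:33/4,U:-5/4):7):-9/4,Q:-9/4)
total length: 331/4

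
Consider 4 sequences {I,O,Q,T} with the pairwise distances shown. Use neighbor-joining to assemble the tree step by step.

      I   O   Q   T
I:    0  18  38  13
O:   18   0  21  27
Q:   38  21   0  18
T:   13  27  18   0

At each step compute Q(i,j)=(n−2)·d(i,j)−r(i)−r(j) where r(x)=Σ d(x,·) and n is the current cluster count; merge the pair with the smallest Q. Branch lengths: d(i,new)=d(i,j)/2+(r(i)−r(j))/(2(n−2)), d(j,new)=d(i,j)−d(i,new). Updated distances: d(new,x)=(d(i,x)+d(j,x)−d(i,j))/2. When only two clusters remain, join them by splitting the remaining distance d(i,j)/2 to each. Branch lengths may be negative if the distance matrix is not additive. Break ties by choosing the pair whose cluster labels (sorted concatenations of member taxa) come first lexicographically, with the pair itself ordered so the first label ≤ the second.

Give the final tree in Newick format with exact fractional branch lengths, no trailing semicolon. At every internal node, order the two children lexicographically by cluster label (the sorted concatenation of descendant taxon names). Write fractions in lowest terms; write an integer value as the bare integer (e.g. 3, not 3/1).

(((I:37/4,T:15/4):33/4,O:31/4):53/8,Q:53/8)

step 1: merge (I,T) at d=13, Q=-101; branch lengths I→37/4, T→15/4; new cluster IT
  updated: d(IT,O)=16, d(IT,Q)=43/2
step 2: merge (IT,O) at d=16, Q=-117/2; branch lengths IT→33/4, O→31/4; new cluster IOT
  updated: d(IOT,Q)=53/4
step 3: merge (IOT,Q) at d=53/4; branch lengths IOT→53/8, Q→53/8; new cluster IOQT
final tree: (((I:37/4,T:15/4):33/4,O:31/4):53/8,Q:53/8)
total length: 169/4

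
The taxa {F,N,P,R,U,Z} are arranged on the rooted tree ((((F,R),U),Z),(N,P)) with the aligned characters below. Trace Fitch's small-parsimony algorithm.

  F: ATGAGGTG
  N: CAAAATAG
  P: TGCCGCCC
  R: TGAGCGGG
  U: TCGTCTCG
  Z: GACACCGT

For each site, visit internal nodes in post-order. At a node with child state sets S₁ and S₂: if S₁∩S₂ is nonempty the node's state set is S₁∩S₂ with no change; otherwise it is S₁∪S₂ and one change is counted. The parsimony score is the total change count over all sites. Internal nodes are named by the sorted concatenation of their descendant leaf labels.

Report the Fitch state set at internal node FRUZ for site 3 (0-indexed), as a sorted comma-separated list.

A

[col 0] FR: children F:{A}, R:{T} ∪→ {A,T}; cost 1
[col 0] FRU: children FR:{A,T}, U:{T} ∩→ {T}; cost 0
[col 0] FRUZ: children FRU:{T}, Z:{G} ∪→ {G,T}; cost 1
[col 0] NP: children N:{C}, P:{T} ∪→ {C,T}; cost 1
[col 0] FNPRUZ: children FRUZ:{G,T}, NP:{C,T} ∩→ {T}; cost 0
[col 1] FR: children F:{T}, R:{G} ∪→ {G,T}; cost 1
[col 1] FRU: children FR:{G,T}, U:{C} ∪→ {C,G,T}; cost 1
[col 1] FRUZ: children FRU:{C,G,T}, Z:{A} ∪→ {A,C,G,T}; cost 1
[col 1] NP: children N:{A}, P:{G} ∪→ {A,G}; cost 1
[col 1] FNPRUZ: children FRUZ:{A,C,G,T}, NP:{A,G} ∩→ {A,G}; cost 0
[col 2] FR: children F:{G}, R:{A} ∪→ {A,G}; cost 1
[col 2] FRU: children FR:{A,G}, U:{G} ∩→ {G}; cost 0
[col 2] FRUZ: children FRU:{G}, Z:{C} ∪→ {C,G}; cost 1
[col 2] NP: children N:{A}, P:{C} ∪→ {A,C}; cost 1
[col 2] FNPRUZ: children FRUZ:{C,G}, NP:{A,C} ∩→ {C}; cost 0
[col 3] FR: children F:{A}, R:{G} ∪→ {A,G}; cost 1
[col 3] FRU: children FR:{A,G}, U:{T} ∪→ {A,G,T}; cost 1
[col 3] FRUZ: children FRU:{A,G,T}, Z:{A} ∩→ {A}; cost 0
[col 3] NP: children N:{A}, P:{C} ∪→ {A,C}; cost 1
[col 3] FNPRUZ: children FRUZ:{A}, NP:{A,C} ∩→ {A}; cost 0
[col 4] FR: children F:{G}, R:{C} ∪→ {C,G}; cost 1
[col 4] FRU: children FR:{C,G}, U:{C} ∩→ {C}; cost 0
[col 4] FRUZ: children FRU:{C}, Z:{C} ∩→ {C}; cost 0
[col 4] NP: children N:{A}, P:{G} ∪→ {A,G}; cost 1
[col 4] FNPRUZ: children FRUZ:{C}, NP:{A,G} ∪→ {A,C,G}; cost 1
[col 5] FR: children F:{G}, R:{G} ∩→ {G}; cost 0
[col 5] FRU: children FR:{G}, U:{T} ∪→ {G,T}; cost 1
[col 5] FRUZ: children FRU:{G,T}, Z:{C} ∪→ {C,G,T}; cost 1
[col 5] NP: children N:{T}, P:{C} ∪→ {C,T}; cost 1
[col 5] FNPRUZ: children FRUZ:{C,G,T}, NP:{C,T} ∩→ {C,T}; cost 0
[col 6] FR: children F:{T}, R:{G} ∪→ {G,T}; cost 1
[col 6] FRU: children FR:{G,T}, U:{C} ∪→ {C,G,T}; cost 1
[col 6] FRUZ: children FRU:{C,G,T}, Z:{G} ∩→ {G}; cost 0
[col 6] NP: children N:{A}, P:{C} ∪→ {A,C}; cost 1
[col 6] FNPRUZ: children FRUZ:{G}, NP:{A,C} ∪→ {A,C,G}; cost 1
[col 7] FR: children F:{G}, R:{G} ∩→ {G}; cost 0
[col 7] FRU: children FR:{G}, U:{G} ∩→ {G}; cost 0
[col 7] FRUZ: children FRU:{G}, Z:{T} ∪→ {G,T}; cost 1
[col 7] NP: children N:{G}, P:{C} ∪→ {C,G}; cost 1
[col 7] FNPRUZ: children FRUZ:{G,T}, NP:{C,G} ∩→ {G}; cost 0
per-site changes: [3, 4, 3, 3, 3, 3, 4, 2]; total = 25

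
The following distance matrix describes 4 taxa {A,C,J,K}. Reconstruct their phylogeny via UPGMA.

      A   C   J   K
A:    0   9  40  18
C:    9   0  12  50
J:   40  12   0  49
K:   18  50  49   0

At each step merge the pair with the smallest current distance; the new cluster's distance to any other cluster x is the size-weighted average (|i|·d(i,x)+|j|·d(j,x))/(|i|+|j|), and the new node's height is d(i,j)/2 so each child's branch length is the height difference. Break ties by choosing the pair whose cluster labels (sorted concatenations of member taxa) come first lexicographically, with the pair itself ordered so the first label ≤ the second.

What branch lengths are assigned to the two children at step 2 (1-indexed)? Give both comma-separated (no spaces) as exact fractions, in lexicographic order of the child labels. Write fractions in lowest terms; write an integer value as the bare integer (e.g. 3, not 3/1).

iteration 1: select A,C (d=9); attach at lengths (9/2, 9/2); label the merged cluster AC
  updated: d(AC,J)=26, d(AC,K)=34
iteration 2: select AC,J (d=26); attach at lengths (17/2, 13); label the merged cluster ACJ
  updated: d(ACJ,K)=39
iteration 3: select ACJ,K (d=39); attach at lengths (13/2, 39/2); label the merged cluster ACJK
final tree: (((A:9/2,C:9/2):17/2,J:13):13/2,K:39/2)
total length: 113/2

17/2,13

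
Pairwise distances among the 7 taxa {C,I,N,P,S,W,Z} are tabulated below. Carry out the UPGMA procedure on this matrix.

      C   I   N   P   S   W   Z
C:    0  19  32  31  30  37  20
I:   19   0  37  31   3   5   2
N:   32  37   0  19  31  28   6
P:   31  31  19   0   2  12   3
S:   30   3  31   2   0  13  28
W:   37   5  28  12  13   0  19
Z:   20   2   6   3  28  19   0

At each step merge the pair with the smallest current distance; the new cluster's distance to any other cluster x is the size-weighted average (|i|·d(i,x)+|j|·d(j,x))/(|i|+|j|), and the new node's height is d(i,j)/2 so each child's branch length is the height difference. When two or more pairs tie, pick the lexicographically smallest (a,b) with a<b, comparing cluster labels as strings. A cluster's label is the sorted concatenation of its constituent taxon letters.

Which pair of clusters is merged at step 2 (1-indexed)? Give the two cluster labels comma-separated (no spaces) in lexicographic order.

P,S

step 1: merge (I,Z) at d=2; branch lengths I→1, Z→1; new cluster IZ
  updated: d(C,IZ)=39/2, d(IZ,N)=43/2, d(IZ,P)=17, d(IZ,S)=31/2, d(IZ,W)=12
step 2: merge (P,S) at d=2; branch lengths P→1, S→1; new cluster PS
  updated: d(C,PS)=61/2, d(IZ,PS)=65/4, d(N,PS)=25, d(PS,W)=25/2
step 3: merge (IZ,W) at d=12; branch lengths IZ→5, W→6; new cluster IWZ
  updated: d(C,IWZ)=76/3, d(IWZ,N)=71/3, d(IWZ,PS)=15
step 4: merge (IWZ,PS) at d=15; branch lengths IWZ→3/2, PS→13/2; new cluster IPSWZ
  updated: d(C,IPSWZ)=137/5, d(IPSWZ,N)=121/5
step 5: merge (IPSWZ,N) at d=121/5; branch lengths IPSWZ→23/5, N→121/10; new cluster INPSWZ
  updated: d(C,INPSWZ)=169/6
step 6: merge (C,INPSWZ) at d=169/6; branch lengths C→169/12, INPSWZ→119/60; new cluster CINPSWZ
final tree: (C:169/12,((((I:1,Z:1):5,W:6):3/2,(P:1,S:1):13/2):23/5,N:121/10):119/60)
total length: 1673/30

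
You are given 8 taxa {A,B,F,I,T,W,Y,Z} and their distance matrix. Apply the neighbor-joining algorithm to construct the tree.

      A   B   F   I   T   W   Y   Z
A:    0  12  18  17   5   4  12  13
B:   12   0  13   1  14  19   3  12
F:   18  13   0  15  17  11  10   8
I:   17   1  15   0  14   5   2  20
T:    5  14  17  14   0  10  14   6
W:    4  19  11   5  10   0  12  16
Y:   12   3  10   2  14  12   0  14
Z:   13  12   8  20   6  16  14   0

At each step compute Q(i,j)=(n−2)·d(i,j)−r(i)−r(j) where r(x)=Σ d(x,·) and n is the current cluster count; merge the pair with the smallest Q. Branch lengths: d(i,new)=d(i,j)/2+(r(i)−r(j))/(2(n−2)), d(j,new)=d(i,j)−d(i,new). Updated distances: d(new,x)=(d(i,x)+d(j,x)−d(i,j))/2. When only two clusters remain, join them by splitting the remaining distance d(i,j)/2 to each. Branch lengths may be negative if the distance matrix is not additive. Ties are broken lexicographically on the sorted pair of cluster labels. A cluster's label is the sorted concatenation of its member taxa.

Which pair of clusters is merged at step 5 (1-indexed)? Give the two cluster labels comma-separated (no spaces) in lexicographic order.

step 1: merge (B,I) at d=1, Q=-142; branch lengths B→1/2, I→1/2; new cluster BI
  updated: d(A,BI)=14, d(BI,F)=27/2, d(BI,T)=27/2, d(BI,W)=23/2, d(BI,Y)=2, d(BI,Z)=31/2
step 2: merge (BI,Y) at d=2, Q=-124; branch lengths BI→8/5, Y→2/5; new cluster BIY
  updated: d(A,BIY)=12, d(BIY,F)=43/4, d(BIY,T)=51/4, d(BIY,W)=43/4, d(BIY,Z)=55/4
step 3: merge (F,Z) at d=8, Q=-179/2; branch lengths F→5, Z→3; new cluster FZ
  updated: d(A,FZ)=23/2, d(BIY,FZ)=33/4, d(FZ,T)=15/2, d(FZ,W)=19/2
step 4: merge (BIY,FZ) at d=33/4, Q=-223/4; branch lengths BIY→127/24, FZ→71/24; new cluster BFIYZ
  updated: d(A,BFIYZ)=61/8, d(BFIYZ,T)=6, d(BFIYZ,W)=6
step 5: merge (A,W) at d=4, Q=-229/8; branch lengths A→37/32, W→91/32; new cluster AW
  updated: d(AW,BFIYZ)=77/16, d(AW,T)=11/2
step 6: merge (AW,BFIYZ) at d=77/16, Q=-261/16; branch lengths AW→69/32, BFIYZ→85/32; new cluster ABFIWYZ
  updated: d(ABFIWYZ,T)=107/32
step 7: merge (ABFIWYZ,T) at d=107/32; branch lengths ABFIWYZ→107/64, T→107/64; new cluster ABFITWYZ
final tree: (((A:37/32,W:91/32):69/32,(((B:1/2,I:1/2):8/5,Y:2/5):127/24,(F:5,Z:3):71/24):85/32):107/64,T:107/64)
total length: 1005/32

A,W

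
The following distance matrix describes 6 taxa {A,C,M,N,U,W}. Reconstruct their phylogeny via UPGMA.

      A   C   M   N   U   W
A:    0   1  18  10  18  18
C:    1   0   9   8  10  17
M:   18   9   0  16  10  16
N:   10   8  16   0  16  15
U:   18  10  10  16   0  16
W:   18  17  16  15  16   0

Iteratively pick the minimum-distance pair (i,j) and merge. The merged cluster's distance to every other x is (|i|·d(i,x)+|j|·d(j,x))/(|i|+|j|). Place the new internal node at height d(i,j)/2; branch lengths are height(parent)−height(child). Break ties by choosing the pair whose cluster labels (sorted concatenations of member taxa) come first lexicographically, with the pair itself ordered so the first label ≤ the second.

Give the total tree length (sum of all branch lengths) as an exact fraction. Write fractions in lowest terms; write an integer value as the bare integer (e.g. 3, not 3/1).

673/20

iteration 1: select A,C (d=1); attach at lengths (1/2, 1/2); label the merged cluster AC
  updated: d(AC,M)=27/2, d(AC,N)=9, d(AC,U)=14, d(AC,W)=35/2
iteration 2: select AC,N (d=9); attach at lengths (4, 9/2); label the merged cluster ACN
  updated: d(ACN,M)=43/3, d(ACN,U)=44/3, d(ACN,W)=50/3
iteration 3: select M,U (d=10); attach at lengths (5, 5); label the merged cluster MU
  updated: d(ACN,MU)=29/2, d(MU,W)=16
iteration 4: select ACN,MU (d=29/2); attach at lengths (11/4, 9/4); label the merged cluster ACMNU
  updated: d(ACMNU,W)=82/5
iteration 5: select ACMNU,W (d=82/5); attach at lengths (19/20, 41/5); label the merged cluster ACMNUW
final tree: ((((A:1/2,C:1/2):4,N:9/2):11/4,(M:5,U:5):9/4):19/20,W:41/5)
total length: 673/20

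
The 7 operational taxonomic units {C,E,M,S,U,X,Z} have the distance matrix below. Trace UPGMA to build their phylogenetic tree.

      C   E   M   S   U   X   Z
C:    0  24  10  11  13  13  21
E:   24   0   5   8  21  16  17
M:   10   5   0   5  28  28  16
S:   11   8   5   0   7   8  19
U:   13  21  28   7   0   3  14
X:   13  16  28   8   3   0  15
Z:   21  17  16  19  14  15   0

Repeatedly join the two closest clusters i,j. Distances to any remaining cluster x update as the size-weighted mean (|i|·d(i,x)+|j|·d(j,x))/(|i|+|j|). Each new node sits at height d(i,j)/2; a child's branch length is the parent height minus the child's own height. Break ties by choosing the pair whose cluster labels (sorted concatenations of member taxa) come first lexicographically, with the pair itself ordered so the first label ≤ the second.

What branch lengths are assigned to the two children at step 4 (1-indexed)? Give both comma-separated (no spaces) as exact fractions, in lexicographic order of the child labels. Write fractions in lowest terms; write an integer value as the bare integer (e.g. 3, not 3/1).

13/2,5

step 1: merge (U,X) at d=3; branch lengths U→3/2, X→3/2; new cluster UX
  updated: d(C,UX)=13, d(E,UX)=37/2, d(M,UX)=28, d(S,UX)=15/2, d(UX,Z)=29/2
step 2: merge (E,M) at d=5; branch lengths E→5/2, M→5/2; new cluster EM
  updated: d(C,EM)=17, d(EM,S)=13/2, d(EM,UX)=93/4, d(EM,Z)=33/2
step 3: merge (EM,S) at d=13/2; branch lengths EM→3/4, S→13/4; new cluster EMS
  updated: d(C,EMS)=15, d(EMS,UX)=18, d(EMS,Z)=52/3
step 4: merge (C,UX) at d=13; branch lengths C→13/2, UX→5; new cluster CUX
  updated: d(CUX,EMS)=17, d(CUX,Z)=50/3
step 5: merge (CUX,Z) at d=50/3; branch lengths CUX→11/6, Z→25/3; new cluster CUXZ
  updated: d(CUXZ,EMS)=205/12
step 6: merge (CUXZ,EMS) at d=205/12; branch lengths CUXZ→5/24, EMS→127/24; new cluster CEMSUXZ
final tree: (((C:13/2,(U:3/2,X:3/2):5):11/6,Z:25/3):5/24,((E:5/2,M:5/2):3/4,S:13/4):127/24)
total length: 235/6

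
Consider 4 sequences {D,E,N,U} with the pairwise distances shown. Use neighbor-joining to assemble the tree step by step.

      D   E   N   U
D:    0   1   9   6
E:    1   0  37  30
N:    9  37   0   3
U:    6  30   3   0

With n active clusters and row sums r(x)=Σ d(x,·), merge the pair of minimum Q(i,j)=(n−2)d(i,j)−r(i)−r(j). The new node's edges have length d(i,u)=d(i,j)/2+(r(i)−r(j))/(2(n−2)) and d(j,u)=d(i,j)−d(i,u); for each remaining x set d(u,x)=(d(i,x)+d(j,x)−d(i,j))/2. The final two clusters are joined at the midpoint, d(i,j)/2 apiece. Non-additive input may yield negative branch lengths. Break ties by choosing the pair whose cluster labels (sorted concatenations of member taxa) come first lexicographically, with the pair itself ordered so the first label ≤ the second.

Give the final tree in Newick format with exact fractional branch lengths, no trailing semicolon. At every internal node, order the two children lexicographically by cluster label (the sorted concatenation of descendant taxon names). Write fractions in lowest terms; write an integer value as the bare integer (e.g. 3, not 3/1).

(((D:-25/2,E:27/2):37/2,N:4):-1/2,U:-1/2)

iteration 1: select D,E (d=1, Q=-82); attach at lengths (-25/2, 27/2); label the merged cluster DE
  updated: d(DE,N)=45/2, d(DE,U)=35/2
iteration 2: select DE,N (d=45/2, Q=-43); attach at lengths (37/2, 4); label the merged cluster DEN
  updated: d(DEN,U)=-1
iteration 3: select DEN,U (d=-1); attach at lengths (-1/2, -1/2); label the merged cluster DENU
final tree: (((D:-25/2,E:27/2):37/2,N:4):-1/2,U:-1/2)
total length: 45/2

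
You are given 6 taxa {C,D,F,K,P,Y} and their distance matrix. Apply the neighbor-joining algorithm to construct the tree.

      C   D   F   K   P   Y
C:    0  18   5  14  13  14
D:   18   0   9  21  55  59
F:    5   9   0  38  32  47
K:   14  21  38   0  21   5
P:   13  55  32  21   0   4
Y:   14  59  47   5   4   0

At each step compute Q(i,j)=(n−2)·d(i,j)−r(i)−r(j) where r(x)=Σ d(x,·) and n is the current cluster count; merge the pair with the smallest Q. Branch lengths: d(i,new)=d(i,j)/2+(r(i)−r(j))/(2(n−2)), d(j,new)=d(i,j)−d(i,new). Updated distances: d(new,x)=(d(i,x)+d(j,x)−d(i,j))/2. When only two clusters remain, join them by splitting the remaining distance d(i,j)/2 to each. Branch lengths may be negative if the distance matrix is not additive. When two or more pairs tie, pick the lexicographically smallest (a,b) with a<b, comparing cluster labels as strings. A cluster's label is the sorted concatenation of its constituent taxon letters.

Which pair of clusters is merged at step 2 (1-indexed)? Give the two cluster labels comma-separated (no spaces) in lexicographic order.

C,DF

1. join D+F (d=9, Q=-257) ⇒ DF; edges |D|=67/8, |F|=5/8
  updated: d(C,DF)=7, d(DF,K)=25, d(DF,P)=39, d(DF,Y)=97/2
2. join C+DF (d=7, Q=-293/2) ⇒ CDF; edges |C|=-101/12, |DF|=185/12
  updated: d(CDF,K)=16, d(CDF,P)=45/2, d(CDF,Y)=111/4
3. join CDF+K (d=16, Q=-305/4) ⇒ CDFK; edges |CDF|=225/16, |K|=31/16
  updated: d(CDFK,P)=55/4, d(CDFK,Y)=67/8
4. join CDFK+P (d=55/4, Q=-209/8) ⇒ CDFKP; edges |CDFK|=145/16, |P|=75/16
  updated: d(CDFKP,Y)=-11/16
5. join CDFKP+Y (d=-11/16) ⇒ CDFKPY; edges |CDFKP|=-11/32, |Y|=-11/32
final tree: ((((C:-101/12,(D:67/8,F:5/8):185/12):225/16,K:31/16):145/16,P:75/16):-11/32,Y:-11/32)
total length: 721/16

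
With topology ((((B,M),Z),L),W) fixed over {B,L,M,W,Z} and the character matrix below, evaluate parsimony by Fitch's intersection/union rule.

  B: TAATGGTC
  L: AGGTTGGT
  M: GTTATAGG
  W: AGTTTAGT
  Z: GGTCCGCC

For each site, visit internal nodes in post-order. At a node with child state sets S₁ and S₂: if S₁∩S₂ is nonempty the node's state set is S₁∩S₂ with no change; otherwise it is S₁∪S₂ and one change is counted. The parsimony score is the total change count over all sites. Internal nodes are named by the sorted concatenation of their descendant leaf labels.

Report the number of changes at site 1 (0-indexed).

2

[col 0] BM: children B:{T}, M:{G} ∪→ {G,T}; cost 1
[col 0] BMZ: children BM:{G,T}, Z:{G} ∩→ {G}; cost 0
[col 0] BLMZ: children BMZ:{G}, L:{A} ∪→ {A,G}; cost 1
[col 0] BLMWZ: children BLMZ:{A,G}, W:{A} ∩→ {A}; cost 0
[col 1] BM: children B:{A}, M:{T} ∪→ {A,T}; cost 1
[col 1] BMZ: children BM:{A,T}, Z:{G} ∪→ {A,G,T}; cost 1
[col 1] BLMZ: children BMZ:{A,G,T}, L:{G} ∩→ {G}; cost 0
[col 1] BLMWZ: children BLMZ:{G}, W:{G} ∩→ {G}; cost 0
[col 2] BM: children B:{A}, M:{T} ∪→ {A,T}; cost 1
[col 2] BMZ: children BM:{A,T}, Z:{T} ∩→ {T}; cost 0
[col 2] BLMZ: children BMZ:{T}, L:{G} ∪→ {G,T}; cost 1
[col 2] BLMWZ: children BLMZ:{G,T}, W:{T} ∩→ {T}; cost 0
[col 3] BM: children B:{T}, M:{A} ∪→ {A,T}; cost 1
[col 3] BMZ: children BM:{A,T}, Z:{C} ∪→ {A,C,T}; cost 1
[col 3] BLMZ: children BMZ:{A,C,T}, L:{T} ∩→ {T}; cost 0
[col 3] BLMWZ: children BLMZ:{T}, W:{T} ∩→ {T}; cost 0
[col 4] BM: children B:{G}, M:{T} ∪→ {G,T}; cost 1
[col 4] BMZ: children BM:{G,T}, Z:{C} ∪→ {C,G,T}; cost 1
[col 4] BLMZ: children BMZ:{C,G,T}, L:{T} ∩→ {T}; cost 0
[col 4] BLMWZ: children BLMZ:{T}, W:{T} ∩→ {T}; cost 0
[col 5] BM: children B:{G}, M:{A} ∪→ {A,G}; cost 1
[col 5] BMZ: children BM:{A,G}, Z:{G} ∩→ {G}; cost 0
[col 5] BLMZ: children BMZ:{G}, L:{G} ∩→ {G}; cost 0
[col 5] BLMWZ: children BLMZ:{G}, W:{A} ∪→ {A,G}; cost 1
[col 6] BM: children B:{T}, M:{G} ∪→ {G,T}; cost 1
[col 6] BMZ: children BM:{G,T}, Z:{C} ∪→ {C,G,T}; cost 1
[col 6] BLMZ: children BMZ:{C,G,T}, L:{G} ∩→ {G}; cost 0
[col 6] BLMWZ: children BLMZ:{G}, W:{G} ∩→ {G}; cost 0
[col 7] BM: children B:{C}, M:{G} ∪→ {C,G}; cost 1
[col 7] BMZ: children BM:{C,G}, Z:{C} ∩→ {C}; cost 0
[col 7] BLMZ: children BMZ:{C}, L:{T} ∪→ {C,T}; cost 1
[col 7] BLMWZ: children BLMZ:{C,T}, W:{T} ∩→ {T}; cost 0
per-site changes: [2, 2, 2, 2, 2, 2, 2, 2]; total = 16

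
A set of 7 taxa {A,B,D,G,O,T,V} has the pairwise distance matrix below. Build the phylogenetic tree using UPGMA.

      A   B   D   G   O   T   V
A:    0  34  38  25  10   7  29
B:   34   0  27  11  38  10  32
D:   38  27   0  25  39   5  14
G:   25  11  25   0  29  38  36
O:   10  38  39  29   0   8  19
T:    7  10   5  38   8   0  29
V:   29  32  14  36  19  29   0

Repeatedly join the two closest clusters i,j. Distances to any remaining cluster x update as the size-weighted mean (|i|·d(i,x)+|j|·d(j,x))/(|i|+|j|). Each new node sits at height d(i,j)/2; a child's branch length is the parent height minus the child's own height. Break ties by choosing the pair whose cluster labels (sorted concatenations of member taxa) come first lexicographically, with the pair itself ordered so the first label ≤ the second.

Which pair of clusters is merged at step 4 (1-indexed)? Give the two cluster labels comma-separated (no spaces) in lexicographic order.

iteration 1: select D,T (d=5); attach at lengths (5/2, 5/2); label the merged cluster DT
  updated: d(A,DT)=45/2, d(B,DT)=37/2, d(DT,G)=63/2, d(DT,O)=47/2, d(DT,V)=43/2
iteration 2: select A,O (d=10); attach at lengths (5, 5); label the merged cluster AO
  updated: d(AO,B)=36, d(AO,DT)=23, d(AO,G)=27, d(AO,V)=24
iteration 3: select B,G (d=11); attach at lengths (11/2, 11/2); label the merged cluster BG
  updated: d(AO,BG)=63/2, d(BG,DT)=25, d(BG,V)=34
iteration 4: select DT,V (d=43/2); attach at lengths (33/4, 43/4); label the merged cluster DTV
  updated: d(AO,DTV)=70/3, d(BG,DTV)=28
iteration 5: select AO,DTV (d=70/3); attach at lengths (20/3, 11/12); label the merged cluster ADOTV
  updated: d(ADOTV,BG)=147/5
iteration 6: select ADOTV,BG (d=147/5); attach at lengths (91/30, 46/5); label the merged cluster ABDGOTV
final tree: (((A:5,O:5):20/3,((D:5/2,T:5/2):33/4,V:43/4):11/12):91/30,(B:11/2,G:11/2):46/5)
total length: 3889/60

DT,V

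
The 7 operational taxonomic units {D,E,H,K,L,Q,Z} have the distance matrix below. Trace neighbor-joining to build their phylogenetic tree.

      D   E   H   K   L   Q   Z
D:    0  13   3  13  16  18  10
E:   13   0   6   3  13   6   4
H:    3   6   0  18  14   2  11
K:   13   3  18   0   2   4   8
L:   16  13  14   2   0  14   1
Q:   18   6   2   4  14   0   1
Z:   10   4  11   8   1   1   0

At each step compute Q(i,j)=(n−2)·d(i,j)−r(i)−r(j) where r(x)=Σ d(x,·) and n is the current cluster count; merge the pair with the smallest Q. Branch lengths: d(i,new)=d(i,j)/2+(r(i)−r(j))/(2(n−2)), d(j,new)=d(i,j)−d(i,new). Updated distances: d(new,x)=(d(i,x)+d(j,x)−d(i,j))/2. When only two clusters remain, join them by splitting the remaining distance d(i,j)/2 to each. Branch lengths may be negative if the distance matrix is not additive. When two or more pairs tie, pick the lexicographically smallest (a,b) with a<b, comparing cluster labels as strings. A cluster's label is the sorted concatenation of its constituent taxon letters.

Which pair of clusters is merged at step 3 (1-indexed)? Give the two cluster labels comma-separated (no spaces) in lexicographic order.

step 1: merge (D,H) at d=3, Q=-112; branch lengths D→17/5, H→-2/5; new cluster DH
  updated: d(DH,E)=8, d(DH,K)=14, d(DH,L)=27/2, d(DH,Q)=17/2, d(DH,Z)=9
step 2: merge (K,L) at d=2, Q=-133/2; branch lengths K→-9/16, L→41/16; new cluster KL
  updated: d(DH,KL)=51/4, d(E,KL)=7, d(KL,Q)=8, d(KL,Z)=7/2
step 3: merge (DH,E) at d=8, Q=-157/4; branch lengths DH→149/24, E→43/24; new cluster DEH
  updated: d(DEH,KL)=47/8, d(DEH,Q)=13/4, d(DEH,Z)=5/2
step 4: merge (DEH,Q) at d=13/4, Q=-139/8; branch lengths DEH→47/32, Q→57/32; new cluster DEHQ
  updated: d(DEHQ,KL)=85/16, d(DEHQ,Z)=1/8
step 5: merge (DEHQ,KL) at d=85/16, Q=-143/16; branch lengths DEHQ→31/32, KL→139/32; new cluster DEHKLQ
  updated: d(DEHKLQ,Z)=-27/32
step 6: merge (DEHKLQ,Z) at d=-27/32; branch lengths DEHKLQ→-27/64, Z→-27/64; new cluster DEHKLQZ
final tree: (((((D:17/5,H:-2/5):149/24,E:43/24):47/32,Q:57/32):31/32,(K:-9/16,L:41/16):139/32):-27/64,Z:-27/64)
total length: 663/32

DH,E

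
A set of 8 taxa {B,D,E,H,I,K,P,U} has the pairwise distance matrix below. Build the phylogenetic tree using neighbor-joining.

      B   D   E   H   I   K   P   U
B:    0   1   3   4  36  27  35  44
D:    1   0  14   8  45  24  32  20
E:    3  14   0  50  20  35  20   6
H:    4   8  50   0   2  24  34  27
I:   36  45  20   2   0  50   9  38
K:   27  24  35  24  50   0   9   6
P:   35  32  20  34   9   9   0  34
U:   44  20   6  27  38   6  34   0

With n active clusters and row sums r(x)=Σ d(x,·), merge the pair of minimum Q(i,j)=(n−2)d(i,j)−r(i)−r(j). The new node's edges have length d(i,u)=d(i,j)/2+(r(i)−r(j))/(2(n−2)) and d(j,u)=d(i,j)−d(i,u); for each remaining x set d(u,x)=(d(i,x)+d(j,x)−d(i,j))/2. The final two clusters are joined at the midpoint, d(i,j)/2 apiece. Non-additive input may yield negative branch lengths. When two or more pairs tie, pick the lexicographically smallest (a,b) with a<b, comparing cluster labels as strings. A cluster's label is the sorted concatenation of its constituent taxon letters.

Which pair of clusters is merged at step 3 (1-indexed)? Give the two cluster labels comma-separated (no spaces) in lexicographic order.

step 1: merge (H,I) at d=2, Q=-337; branch lengths H→-13/4, I→21/4; new cluster HI
  updated: d(B,HI)=19, d(D,HI)=51/2, d(E,HI)=34, d(HI,K)=36, d(HI,P)=41/2, d(HI,U)=63/2
step 2: merge (K,U) at d=6, Q=-497/2; branch lengths K→51/20, U→69/20; new cluster KU
  updated: d(B,KU)=65/2, d(D,KU)=19, d(E,KU)=35/2, d(HI,KU)=123/4, d(KU,P)=37/2
step 3: merge (B,D) at d=1, Q=-178; branch lengths B→3/8, D→5/8; new cluster BD
  updated: d(BD,E)=8, d(BD,HI)=87/4, d(BD,KU)=101/4, d(BD,P)=33
step 4: merge (BD,E) at d=8, Q=-287/2; branch lengths BD→65/12, E→31/12; new cluster BDE
  updated: d(BDE,HI)=191/8, d(BDE,KU)=139/8, d(BDE,P)=45/2
step 5: merge (BDE,KU) at d=139/8, Q=-765/8; branch lengths BDE→255/32, KU→301/32; new cluster BDEKU
  updated: d(BDEKU,HI)=149/8, d(BDEKU,P)=189/16
step 6: merge (BDEKU,HI) at d=149/8, Q=-815/16; branch lengths BDEKU→159/32, HI→437/32; new cluster BDEHIKU
  updated: d(BDEHIKU,P)=219/32
step 7: merge (BDEHIKU,P) at d=219/32; branch lengths BDEHIKU→219/64, P→219/64; new cluster BDEHIKPU
final tree: (((((B:3/8,D:5/8):65/12,E:31/12):255/32,(K:51/20,U:69/20):301/32):159/32,(H:-13/4,I:21/4):437/32):219/64,P:219/64)
total length: 1915/32

B,D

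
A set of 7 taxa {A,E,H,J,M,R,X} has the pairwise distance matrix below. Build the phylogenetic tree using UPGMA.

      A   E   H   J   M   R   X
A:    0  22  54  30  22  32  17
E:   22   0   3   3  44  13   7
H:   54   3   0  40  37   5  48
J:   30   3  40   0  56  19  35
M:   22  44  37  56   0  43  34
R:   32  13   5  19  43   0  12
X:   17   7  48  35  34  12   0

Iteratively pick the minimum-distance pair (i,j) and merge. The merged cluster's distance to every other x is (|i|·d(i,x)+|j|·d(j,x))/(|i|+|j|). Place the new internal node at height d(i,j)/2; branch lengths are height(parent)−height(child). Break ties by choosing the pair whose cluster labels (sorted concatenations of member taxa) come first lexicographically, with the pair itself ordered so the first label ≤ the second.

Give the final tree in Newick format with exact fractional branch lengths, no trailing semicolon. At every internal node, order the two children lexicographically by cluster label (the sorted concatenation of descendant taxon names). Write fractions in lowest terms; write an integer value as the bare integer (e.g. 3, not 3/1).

(((A:17/2,X:17/2):11/2,M:14):7/2,(((E:3/2,H:3/2):3,R:9/2):35/6,J:31/3):43/6)

iteration 1: select E,H (d=3); attach at lengths (3/2, 3/2); label the merged cluster EH
  updated: d(A,EH)=38, d(EH,J)=43/2, d(EH,M)=81/2, d(EH,R)=9, d(EH,X)=55/2
iteration 2: select EH,R (d=9); attach at lengths (3, 9/2); label the merged cluster EHR
  updated: d(A,EHR)=36, d(EHR,J)=62/3, d(EHR,M)=124/3, d(EHR,X)=67/3
iteration 3: select A,X (d=17); attach at lengths (17/2, 17/2); label the merged cluster AX
  updated: d(AX,EHR)=175/6, d(AX,J)=65/2, d(AX,M)=28
iteration 4: select EHR,J (d=62/3); attach at lengths (35/6, 31/3); label the merged cluster EHJR
  updated: d(AX,EHJR)=30, d(EHJR,M)=45
iteration 5: select AX,M (d=28); attach at lengths (11/2, 14); label the merged cluster AMX
  updated: d(AMX,EHJR)=35
iteration 6: select AMX,EHJR (d=35); attach at lengths (7/2, 43/6); label the merged cluster AEHJMRX
final tree: (((A:17/2,X:17/2):11/2,M:14):7/2,(((E:3/2,H:3/2):3,R:9/2):35/6,J:31/3):43/6)
total length: 443/6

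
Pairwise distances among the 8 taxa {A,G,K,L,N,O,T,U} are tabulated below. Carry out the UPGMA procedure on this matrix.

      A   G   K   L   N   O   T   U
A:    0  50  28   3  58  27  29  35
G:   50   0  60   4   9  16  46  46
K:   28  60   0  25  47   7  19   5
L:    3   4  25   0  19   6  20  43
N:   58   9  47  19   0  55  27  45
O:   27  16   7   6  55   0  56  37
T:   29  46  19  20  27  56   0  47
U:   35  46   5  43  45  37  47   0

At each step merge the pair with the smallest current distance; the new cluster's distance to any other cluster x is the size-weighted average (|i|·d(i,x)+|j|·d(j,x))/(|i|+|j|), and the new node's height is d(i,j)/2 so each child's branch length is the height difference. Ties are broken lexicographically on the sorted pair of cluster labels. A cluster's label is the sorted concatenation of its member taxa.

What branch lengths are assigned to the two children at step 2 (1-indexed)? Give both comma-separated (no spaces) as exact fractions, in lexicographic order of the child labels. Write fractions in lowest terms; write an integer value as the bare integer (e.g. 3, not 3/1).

5/2,5/2

iteration 1: select A,L (d=3); attach at lengths (3/2, 3/2); label the merged cluster AL
  updated: d(AL,G)=27, d(AL,K)=53/2, d(AL,N)=77/2, d(AL,O)=33/2, d(AL,T)=49/2, d(AL,U)=39
iteration 2: select K,U (d=5); attach at lengths (5/2, 5/2); label the merged cluster KU
  updated: d(AL,KU)=131/4, d(G,KU)=53, d(KU,N)=46, d(KU,O)=22, d(KU,T)=33
iteration 3: select G,N (d=9); attach at lengths (9/2, 9/2); label the merged cluster GN
  updated: d(AL,GN)=131/4, d(GN,KU)=99/2, d(GN,O)=71/2, d(GN,T)=73/2
iteration 4: select AL,O (d=33/2); attach at lengths (27/4, 33/4); label the merged cluster ALO
  updated: d(ALO,GN)=101/3, d(ALO,KU)=175/6, d(ALO,T)=35
iteration 5: select ALO,KU (d=175/6); attach at lengths (19/3, 145/12); label the merged cluster AKLOU
  updated: d(AKLOU,GN)=40, d(AKLOU,T)=171/5
iteration 6: select AKLOU,T (d=171/5); attach at lengths (151/60, 171/10); label the merged cluster AKLOTU
  updated: d(AKLOTU,GN)=473/12
iteration 7: select AKLOTU,GN (d=473/12); attach at lengths (313/120, 365/24); label the merged cluster AGKLNOTU
final tree: (((((A:3/2,L:3/2):27/4,O:33/4):19/3,(K:5/2,U:5/2):145/12):151/60,T:171/10):313/120,(G:9/2,N:9/2):365/24)
total length: 1757/20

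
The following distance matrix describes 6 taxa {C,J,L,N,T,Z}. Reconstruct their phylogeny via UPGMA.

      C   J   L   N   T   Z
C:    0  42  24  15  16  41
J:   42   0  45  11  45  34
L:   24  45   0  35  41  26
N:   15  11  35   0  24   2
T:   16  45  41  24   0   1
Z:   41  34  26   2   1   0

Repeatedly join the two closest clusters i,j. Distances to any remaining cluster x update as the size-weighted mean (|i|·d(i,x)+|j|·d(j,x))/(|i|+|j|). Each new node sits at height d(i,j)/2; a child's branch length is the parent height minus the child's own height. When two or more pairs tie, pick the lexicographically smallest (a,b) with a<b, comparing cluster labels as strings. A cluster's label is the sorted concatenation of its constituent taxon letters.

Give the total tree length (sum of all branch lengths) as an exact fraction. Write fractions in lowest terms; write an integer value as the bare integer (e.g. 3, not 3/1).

255/4

step 1: merge (T,Z) at d=1; branch lengths T→1/2, Z→1/2; new cluster TZ
  updated: d(C,TZ)=57/2, d(J,TZ)=79/2, d(L,TZ)=67/2, d(N,TZ)=13
step 2: merge (J,N) at d=11; branch lengths J→11/2, N→11/2; new cluster JN
  updated: d(C,JN)=57/2, d(JN,L)=40, d(JN,TZ)=105/4
step 3: merge (C,L) at d=24; branch lengths C→12, L→12; new cluster CL
  updated: d(CL,JN)=137/4, d(CL,TZ)=31
step 4: merge (JN,TZ) at d=105/4; branch lengths JN→61/8, TZ→101/8; new cluster JNTZ
  updated: d(CL,JNTZ)=261/8
step 5: merge (CL,JNTZ) at d=261/8; branch lengths CL→69/16, JNTZ→51/16; new cluster CJLNTZ
final tree: ((C:12,L:12):69/16,((J:11/2,N:11/2):61/8,(T:1/2,Z:1/2):101/8):51/16)
total length: 255/4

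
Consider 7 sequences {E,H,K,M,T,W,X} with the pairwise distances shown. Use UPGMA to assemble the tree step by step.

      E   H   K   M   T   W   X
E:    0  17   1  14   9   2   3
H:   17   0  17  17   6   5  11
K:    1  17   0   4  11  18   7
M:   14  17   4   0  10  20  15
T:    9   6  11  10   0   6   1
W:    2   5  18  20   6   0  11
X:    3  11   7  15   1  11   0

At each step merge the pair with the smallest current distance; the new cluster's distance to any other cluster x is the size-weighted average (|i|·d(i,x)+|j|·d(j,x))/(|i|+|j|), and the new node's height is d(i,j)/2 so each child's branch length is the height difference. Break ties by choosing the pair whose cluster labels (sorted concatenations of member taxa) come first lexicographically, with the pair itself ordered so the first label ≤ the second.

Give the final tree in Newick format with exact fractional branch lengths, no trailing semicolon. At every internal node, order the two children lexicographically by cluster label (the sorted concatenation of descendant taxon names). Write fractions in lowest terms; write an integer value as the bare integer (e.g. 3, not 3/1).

((((E:1/2,K:1/2):13/4,(T:1/2,X:1/2):13/4):13/8,M:43/8):7/8,(H:5/2,W:5/2):15/4)

1. join E+K (d=1) ⇒ EK; edges |E|=1/2, |K|=1/2
  updated: d(EK,H)=17, d(EK,M)=9, d(EK,T)=10, d(EK,W)=10, d(EK,X)=5
2. join T+X (d=1) ⇒ TX; edges |T|=1/2, |X|=1/2
  updated: d(EK,TX)=15/2, d(H,TX)=17/2, d(M,TX)=25/2, d(TX,W)=17/2
3. join H+W (d=5) ⇒ HW; edges |H|=5/2, |W|=5/2
  updated: d(EK,HW)=27/2, d(HW,M)=37/2, d(HW,TX)=17/2
4. join EK+TX (d=15/2) ⇒ EKTX; edges |EK|=13/4, |TX|=13/4
  updated: d(EKTX,HW)=11, d(EKTX,M)=43/4
5. join EKTX+M (d=43/4) ⇒ EKMTX; edges |EKTX|=13/8, |M|=43/8
  updated: d(EKMTX,HW)=25/2
6. join EKMTX+HW (d=25/2) ⇒ EHKMTWX; edges |EKMTX|=7/8, |HW|=15/4
final tree: ((((E:1/2,K:1/2):13/4,(T:1/2,X:1/2):13/4):13/8,M:43/8):7/8,(H:5/2,W:5/2):15/4)
total length: 201/8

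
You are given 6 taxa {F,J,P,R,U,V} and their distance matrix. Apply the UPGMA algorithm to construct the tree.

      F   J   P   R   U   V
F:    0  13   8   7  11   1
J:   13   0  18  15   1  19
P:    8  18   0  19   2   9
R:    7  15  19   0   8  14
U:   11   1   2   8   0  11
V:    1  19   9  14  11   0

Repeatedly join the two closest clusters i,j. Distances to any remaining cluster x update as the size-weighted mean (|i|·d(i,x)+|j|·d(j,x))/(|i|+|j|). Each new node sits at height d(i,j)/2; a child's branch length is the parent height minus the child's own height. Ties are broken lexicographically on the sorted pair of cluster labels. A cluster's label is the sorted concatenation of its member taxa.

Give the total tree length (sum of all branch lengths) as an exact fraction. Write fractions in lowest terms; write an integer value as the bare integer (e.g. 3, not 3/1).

71/3

1. join F+V (d=1) ⇒ FV; edges |F|=1/2, |V|=1/2
  updated: d(FV,J)=16, d(FV,P)=17/2, d(FV,R)=21/2, d(FV,U)=11
2. join J+U (d=1) ⇒ JU; edges |J|=1/2, |U|=1/2
  updated: d(FV,JU)=27/2, d(JU,P)=10, d(JU,R)=23/2
3. join FV+P (d=17/2) ⇒ FPV; edges |FV|=15/4, |P|=17/4
  updated: d(FPV,JU)=37/3, d(FPV,R)=40/3
4. join JU+R (d=23/2) ⇒ JRU; edges |JU|=21/4, |R|=23/4
  updated: d(FPV,JRU)=38/3
5. join FPV+JRU (d=38/3) ⇒ FJPRUV; edges |FPV|=25/12, |JRU|=7/12
final tree: (((F:1/2,V:1/2):15/4,P:17/4):25/12,((J:1/2,U:1/2):21/4,R:23/4):7/12)
total length: 71/3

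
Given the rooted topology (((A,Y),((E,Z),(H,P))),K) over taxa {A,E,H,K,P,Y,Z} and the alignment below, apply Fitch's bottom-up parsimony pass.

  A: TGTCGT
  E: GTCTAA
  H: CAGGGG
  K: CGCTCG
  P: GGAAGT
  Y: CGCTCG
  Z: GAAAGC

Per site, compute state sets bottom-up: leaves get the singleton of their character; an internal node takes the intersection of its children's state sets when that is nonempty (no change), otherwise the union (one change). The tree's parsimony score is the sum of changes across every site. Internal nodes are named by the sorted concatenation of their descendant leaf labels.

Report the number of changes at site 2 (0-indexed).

4

site 0, node AY: A={T} ∪ Y={C} → {C,T} (+1)
site 0, node EZ: E={G} ∩ Z={G} → {G} (+0)
site 0, node HP: H={C} ∪ P={G} → {C,G} (+1)
site 0, node EHPZ: EZ={G} ∩ HP={C,G} → {G} (+0)
site 0, node AEHPYZ: AY={C,T} ∪ EHPZ={G} → {C,G,T} (+1)
site 0, node AEHKPYZ: AEHPYZ={C,G,T} ∩ K={C} → {C} (+0)
site 1, node AY: A={G} ∩ Y={G} → {G} (+0)
site 1, node EZ: E={T} ∪ Z={A} → {A,T} (+1)
site 1, node HP: H={A} ∪ P={G} → {A,G} (+1)
site 1, node EHPZ: EZ={A,T} ∩ HP={A,G} → {A} (+0)
site 1, node AEHPYZ: AY={G} ∪ EHPZ={A} → {A,G} (+1)
site 1, node AEHKPYZ: AEHPYZ={A,G} ∩ K={G} → {G} (+0)
site 2, node AY: A={T} ∪ Y={C} → {C,T} (+1)
site 2, node EZ: E={C} ∪ Z={A} → {A,C} (+1)
site 2, node HP: H={G} ∪ P={A} → {A,G} (+1)
site 2, node EHPZ: EZ={A,C} ∩ HP={A,G} → {A} (+0)
site 2, node AEHPYZ: AY={C,T} ∪ EHPZ={A} → {A,C,T} (+1)
site 2, node AEHKPYZ: AEHPYZ={A,C,T} ∩ K={C} → {C} (+0)
site 3, node AY: A={C} ∪ Y={T} → {C,T} (+1)
site 3, node EZ: E={T} ∪ Z={A} → {A,T} (+1)
site 3, node HP: H={G} ∪ P={A} → {A,G} (+1)
site 3, node EHPZ: EZ={A,T} ∩ HP={A,G} → {A} (+0)
site 3, node AEHPYZ: AY={C,T} ∪ EHPZ={A} → {A,C,T} (+1)
site 3, node AEHKPYZ: AEHPYZ={A,C,T} ∩ K={T} → {T} (+0)
site 4, node AY: A={G} ∪ Y={C} → {C,G} (+1)
site 4, node EZ: E={A} ∪ Z={G} → {A,G} (+1)
site 4, node HP: H={G} ∩ P={G} → {G} (+0)
site 4, node EHPZ: EZ={A,G} ∩ HP={G} → {G} (+0)
site 4, node AEHPYZ: AY={C,G} ∩ EHPZ={G} → {G} (+0)
site 4, node AEHKPYZ: AEHPYZ={G} ∪ K={C} → {C,G} (+1)
site 5, node AY: A={T} ∪ Y={G} → {G,T} (+1)
site 5, node EZ: E={A} ∪ Z={C} → {A,C} (+1)
site 5, node HP: H={G} ∪ P={T} → {G,T} (+1)
site 5, node EHPZ: EZ={A,C} ∪ HP={G,T} → {A,C,G,T} (+1)
site 5, node AEHPYZ: AY={G,T} ∩ EHPZ={A,C,G,T} → {G,T} (+0)
site 5, node AEHKPYZ: AEHPYZ={G,T} ∩ K={G} → {G} (+0)
per-site changes: [3, 3, 4, 4, 3, 4]; total = 21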